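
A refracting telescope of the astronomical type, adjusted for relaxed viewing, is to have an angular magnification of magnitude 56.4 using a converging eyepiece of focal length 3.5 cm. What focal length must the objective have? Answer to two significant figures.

|M| = f_obj/|f_eye|, so f_obj = |M| x |f_eye| = 56.4 x 3.5 = 197.400 cm.

200 cm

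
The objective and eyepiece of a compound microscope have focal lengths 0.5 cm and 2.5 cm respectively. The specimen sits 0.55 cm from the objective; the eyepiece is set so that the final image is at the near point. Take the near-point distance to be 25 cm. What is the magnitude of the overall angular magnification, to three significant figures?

110

Objective: 1/d_i = 1/f_obj - 1/d_o = 1/0.5 - 1/0.55 = 0.18182 cm^-1, so d_i = 5.500 cm.
m_obj = -d_i/d_o = -5.500/0.55 = -10.000.
Eyepiece angular magnification (image at near point): M_eye = 1 + D/f_e = 1 + 25/2.5 = 11.000.
Overall M = m_obj x M_eye = (-10.000)(11.000) = -110.00.
|M| = 110.00.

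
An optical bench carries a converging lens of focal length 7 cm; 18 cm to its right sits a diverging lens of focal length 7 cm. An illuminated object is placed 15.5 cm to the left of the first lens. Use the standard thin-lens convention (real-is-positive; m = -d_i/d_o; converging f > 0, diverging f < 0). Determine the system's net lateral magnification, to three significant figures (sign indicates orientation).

Lens 1: 1/d_i1 = 1/f_1 - 1/d_o1 = 1/7 - 1/15.5 = 0.07834 cm^-1, so d_i1 = 12.765 cm.
m_1 = -(12.765)/15.5 = -0.8235.
Object distance for lens 2: d_o2 = 18 - 12.765 = 5.235 cm.
Lens 2: 1/d_i2 = 1/f_2 - 1/d_o2 = 1/(-7) - 1/(5.235) = -0.33387 cm^-1, so d_i2 = -2.995 cm.
m_2 = -(-2.995)/(5.235) = 0.5721.
Total m = m_1 x m_2 = (-0.8235)(0.5721) = -0.4712.

-0.471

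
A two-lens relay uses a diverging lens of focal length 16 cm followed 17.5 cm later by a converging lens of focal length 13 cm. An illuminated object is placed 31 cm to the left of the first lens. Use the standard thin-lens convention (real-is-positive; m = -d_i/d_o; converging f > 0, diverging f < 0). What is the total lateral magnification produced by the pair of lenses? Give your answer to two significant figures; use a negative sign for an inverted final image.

-0.29

Applying the thin-lens equation to the first lens, 1/(-16) = 1/31 + 1/d_i1, which gives d_i1 = -10.553 cm.
Its lateral magnification is m_1 = -d_i1/d_o1 = -(-10.553)/31 = 0.3404.
The intermediate image is virtual, 10.553 cm to the left of lens 1, so d_o2 = L - d_i1 = 17.5 - (-10.553) = 28.053 cm.
Applying the thin-lens equation again with f_2 = 13 cm and d_o2 = 28.053 cm gives d_i2 = 24.227 cm.
m_2 = -(24.227)/(28.053) = -0.8636.
Total m = m_1 x m_2 = (0.3404)(-0.8636) = -0.2940.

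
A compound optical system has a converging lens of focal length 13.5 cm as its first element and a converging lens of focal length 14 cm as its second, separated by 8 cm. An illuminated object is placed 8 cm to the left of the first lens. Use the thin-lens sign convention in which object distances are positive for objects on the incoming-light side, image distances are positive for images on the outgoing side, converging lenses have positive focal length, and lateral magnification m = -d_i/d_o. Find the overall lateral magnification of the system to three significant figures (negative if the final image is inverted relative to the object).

First lens: d_i1 = 1/(1/13.5 - 1/8) = -19.636 cm.
m_1 = -(-19.636)/8 = 2.4545.
With d_i1 < 0 the first image is virtual and lies on the object side; the object distance for lens 2 is d_o2 = 8 - (-19.636) = 27.636 cm.
Second lens: d_i2 = 1/(1/14 - 1/(27.636)) = 28.373 cm.
m_2 = -(28.373)/(27.636) = -1.0267.
Overall magnification: m = m_1 m_2 = -2.5200.

-2.52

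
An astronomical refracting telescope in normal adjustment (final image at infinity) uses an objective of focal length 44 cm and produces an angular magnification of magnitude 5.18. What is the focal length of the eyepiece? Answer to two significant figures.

8.5 cm

|M| = f_obj/f_eye, so f_eye = f_obj/|M| = 44/5.18 = 8.494 cm.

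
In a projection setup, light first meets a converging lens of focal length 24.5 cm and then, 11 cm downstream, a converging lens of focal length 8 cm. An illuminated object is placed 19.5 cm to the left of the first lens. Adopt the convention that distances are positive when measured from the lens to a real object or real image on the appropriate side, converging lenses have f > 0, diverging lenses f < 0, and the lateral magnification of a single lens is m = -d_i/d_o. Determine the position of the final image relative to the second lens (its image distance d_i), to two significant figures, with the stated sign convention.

Applying the thin-lens equation to the first lens, 1/24.5 = 1/19.5 + 1/d_i1, which gives d_i1 = -95.550 cm.
The intermediate image is virtual, 95.550 cm to the left of lens 1, so d_o2 = L - d_i1 = 11 - (-95.550) = 106.550 cm.
Applying the thin-lens equation again with f_2 = 8 cm and d_o2 = 106.550 cm gives d_i2 = 8.649 cm.

8.6 cm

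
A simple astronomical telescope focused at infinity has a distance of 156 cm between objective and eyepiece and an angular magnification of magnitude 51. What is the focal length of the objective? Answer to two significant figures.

In normal adjustment the tube length equals f_obj + f_eye and |M| = f_obj/f_eye.
So f_obj = 51 f_eye and 51 f_eye + f_eye = 156 cm, giving f_eye = 156/52 = 3.000 cm and f_obj = 153.000 cm.

150 cm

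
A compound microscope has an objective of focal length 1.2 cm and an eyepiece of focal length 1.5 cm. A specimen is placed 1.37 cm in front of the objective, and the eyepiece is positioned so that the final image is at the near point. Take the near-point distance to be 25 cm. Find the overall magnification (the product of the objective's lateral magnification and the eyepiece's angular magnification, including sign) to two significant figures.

-120

Objective: 1/d_i = 1/f_obj - 1/d_o = 1/1.2 - 1/1.37 = 0.10341 cm^-1, so d_i = 9.671 cm.
m_obj = -d_i/d_o = -9.671/1.37 = -7.059.
Eyepiece angular magnification (image at near point): M_eye = 1 + D/f_e = 1 + 25/1.5 = 17.667.
Overall M = m_obj x M_eye = (-7.059)(17.667) = -124.71.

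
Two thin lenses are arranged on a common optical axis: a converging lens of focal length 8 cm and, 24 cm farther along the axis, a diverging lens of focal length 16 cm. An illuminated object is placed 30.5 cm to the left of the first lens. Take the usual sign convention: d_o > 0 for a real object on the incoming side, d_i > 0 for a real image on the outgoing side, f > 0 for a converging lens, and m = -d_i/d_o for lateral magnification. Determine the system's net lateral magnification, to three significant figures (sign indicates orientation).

First lens: d_i1 = 1/(1/8 - 1/30.5) = 10.844 cm.
m_1 = -(10.844)/30.5 = -0.3556.
The intermediate image is 10.844 cm to the right of lens 1, so d_o2 = L - d_i1 = 24 - 10.844 = 13.156 cm.
Second lens: d_i2 = 1/(1/(-16) - 1/(13.156)) = -7.220 cm.
m_2 = -(-7.220)/(13.156) = 0.5488.
Overall magnification: m = m_1 m_2 = -0.1951.

-0.195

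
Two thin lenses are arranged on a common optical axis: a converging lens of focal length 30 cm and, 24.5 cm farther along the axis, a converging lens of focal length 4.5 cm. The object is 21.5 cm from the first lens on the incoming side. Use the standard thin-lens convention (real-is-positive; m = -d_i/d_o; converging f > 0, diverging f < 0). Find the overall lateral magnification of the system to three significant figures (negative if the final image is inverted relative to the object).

First lens: d_i1 = 1/(1/30 - 1/21.5) = -75.882 cm.
m_1 = -(-75.882)/21.5 = 3.5294.
The intermediate image is virtual, 75.882 cm to the left of lens 1, so d_o2 = L - d_i1 = 24.5 - (-75.882) = 100.382 cm.
Second lens: d_i2 = 1/(1/4.5 - 1/(100.382)) = 4.711 cm.
m_2 = -(4.711)/(100.382) = -0.0469.
Total m = m_1 x m_2 = (3.5294)(-0.0469) = -0.1656.

-0.166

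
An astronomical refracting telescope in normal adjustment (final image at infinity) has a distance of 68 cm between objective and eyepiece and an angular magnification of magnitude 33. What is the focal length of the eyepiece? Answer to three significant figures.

In normal adjustment the tube length equals f_obj + f_eye and |M| = f_obj/f_eye.
So f_obj = 33 f_eye and 33 f_eye + f_eye = 68 cm, giving f_eye = 68/34 = 2.000 cm and f_obj = 66.000 cm.

2.00 cm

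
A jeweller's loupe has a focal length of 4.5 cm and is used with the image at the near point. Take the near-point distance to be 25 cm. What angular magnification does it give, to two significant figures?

M = 1 + D/f = 1 + 25/4.5 = 6.556.

6.6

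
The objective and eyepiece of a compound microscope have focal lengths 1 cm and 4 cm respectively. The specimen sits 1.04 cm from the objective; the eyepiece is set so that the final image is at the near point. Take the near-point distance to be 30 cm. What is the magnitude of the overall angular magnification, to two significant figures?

Objective: 1/d_i = 1/f_obj - 1/d_o = 1/1 - 1/1.04 = 0.03846 cm^-1, so d_i = 26.000 cm.
m_obj = -d_i/d_o = -26.000/1.04 = -25.000.
Eyepiece angular magnification (image at near point): M_eye = 1 + D/f_e = 1 + 30/4 = 8.500.
Overall M = m_obj x M_eye = (-25.000)(8.500) = -212.50.
|M| = 212.50.

210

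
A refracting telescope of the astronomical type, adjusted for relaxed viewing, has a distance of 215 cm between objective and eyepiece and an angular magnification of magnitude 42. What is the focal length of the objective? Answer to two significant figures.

In normal adjustment the tube length equals f_obj + f_eye and |M| = f_obj/f_eye.
So f_obj = 42 f_eye and 42 f_eye + f_eye = 215 cm, giving f_eye = 215/43 = 5.000 cm and f_obj = 210.000 cm.

210 cm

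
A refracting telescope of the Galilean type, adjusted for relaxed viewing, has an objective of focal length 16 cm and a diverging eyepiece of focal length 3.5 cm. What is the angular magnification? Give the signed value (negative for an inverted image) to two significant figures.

4.6

M = -f_obj/f_eye = -16/(-3.5) = 4.571.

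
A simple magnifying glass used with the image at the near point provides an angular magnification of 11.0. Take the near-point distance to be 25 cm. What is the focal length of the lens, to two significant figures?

2.5 cm

For the image at the near point, M = 1 + D/f.
f = D/(M - 1) = 25/(11.0 - 1) = 2.500 cm.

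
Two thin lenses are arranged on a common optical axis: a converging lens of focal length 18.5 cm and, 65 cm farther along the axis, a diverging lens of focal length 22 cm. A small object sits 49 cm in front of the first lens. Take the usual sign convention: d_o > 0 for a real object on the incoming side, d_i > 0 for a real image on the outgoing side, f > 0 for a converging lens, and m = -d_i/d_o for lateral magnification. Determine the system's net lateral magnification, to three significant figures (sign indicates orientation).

Lens 1: 1/d_i1 = 1/f_1 - 1/d_o1 = 1/18.5 - 1/49 = 0.03365 cm^-1, so d_i1 = 29.721 cm.
m_1 = -(29.721)/49 = -0.6066.
The intermediate image is 29.721 cm to the right of lens 1, so d_o2 = L - d_i1 = 65 - 29.721 = 35.279 cm.
Lens 2: 1/d_i2 = 1/f_2 - 1/d_o2 = 1/(-22) - 1/(35.279) = -0.07380 cm^-1, so d_i2 = -13.550 cm.
m_2 = -(-13.550)/(35.279) = 0.3841.
Total m = m_1 x m_2 = (-0.6066)(0.3841) = -0.2330.

-0.233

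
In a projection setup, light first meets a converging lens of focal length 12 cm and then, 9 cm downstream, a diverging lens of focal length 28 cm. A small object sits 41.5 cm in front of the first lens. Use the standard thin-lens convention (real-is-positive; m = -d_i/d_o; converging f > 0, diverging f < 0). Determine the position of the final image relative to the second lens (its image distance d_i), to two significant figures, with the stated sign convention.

Applying the thin-lens equation to the first lens, 1/12 = 1/41.5 + 1/d_i1, which gives d_i1 = 16.881 cm.
Since 16.881 cm > 9 cm, the first image lies past the second lens and serves as a virtual object: d_o2 = L - d_i1 = -7.881 cm.
Applying the thin-lens equation again with f_2 = -28 cm and d_o2 = -7.881 cm gives d_i2 = 10.969 cm.

11 cm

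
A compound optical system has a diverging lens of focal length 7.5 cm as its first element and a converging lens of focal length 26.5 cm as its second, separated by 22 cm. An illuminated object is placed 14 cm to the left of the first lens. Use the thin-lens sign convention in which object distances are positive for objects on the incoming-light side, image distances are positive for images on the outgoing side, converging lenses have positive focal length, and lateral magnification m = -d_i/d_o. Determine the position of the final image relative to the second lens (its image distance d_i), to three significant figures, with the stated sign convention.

Applying the thin-lens equation to the first lens, 1/(-7.5) = 1/14 + 1/d_i1, which gives d_i1 = -4.884 cm.
With d_i1 < 0 the first image is virtual and lies on the object side; the object distance for lens 2 is d_o2 = 22 - (-4.884) = 26.884 cm.
Applying the thin-lens equation again with f_2 = 26.5 cm and d_o2 = 26.884 cm gives d_i2 = 1856.606 cm.

1860 cm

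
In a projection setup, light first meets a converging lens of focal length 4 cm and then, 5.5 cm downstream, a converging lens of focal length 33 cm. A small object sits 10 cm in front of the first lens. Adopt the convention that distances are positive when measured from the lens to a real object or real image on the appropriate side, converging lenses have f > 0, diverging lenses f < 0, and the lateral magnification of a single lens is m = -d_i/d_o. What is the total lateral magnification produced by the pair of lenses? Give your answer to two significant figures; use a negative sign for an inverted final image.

-0.64

Applying the thin-lens equation to the first lens, 1/4 = 1/10 + 1/d_i1, which gives d_i1 = 6.667 cm.
Its lateral magnification is m_1 = -d_i1/d_o1 = -(6.667)/10 = -0.6667.
Since 6.667 cm > 5.5 cm, the first image lies past the second lens and serves as a virtual object: d_o2 = L - d_i1 = -1.167 cm.
Applying the thin-lens equation again with f_2 = 33 cm and d_o2 = -1.167 cm gives d_i2 = 1.127 cm.
m_2 = -(1.127)/(-1.167) = 0.9659.
Overall magnification: m = m_1 m_2 = -0.6439.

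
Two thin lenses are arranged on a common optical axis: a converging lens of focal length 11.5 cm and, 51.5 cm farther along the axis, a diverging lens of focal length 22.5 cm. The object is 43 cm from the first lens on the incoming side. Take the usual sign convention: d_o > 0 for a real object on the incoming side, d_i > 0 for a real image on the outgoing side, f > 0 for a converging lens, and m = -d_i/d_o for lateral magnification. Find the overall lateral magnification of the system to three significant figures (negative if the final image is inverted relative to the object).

-0.141

First lens: d_i1 = 1/(1/11.5 - 1/43) = 15.698 cm.
m_1 = -(15.698)/43 = -0.3651.
Object distance for lens 2: d_o2 = 51.5 - 15.698 = 35.802 cm.
Second lens: d_i2 = 1/(1/(-22.5) - 1/(35.802)) = -13.817 cm.
m_2 = -(-13.817)/(35.802) = 0.3859.
Overall magnification: m = m_1 m_2 = -0.1409.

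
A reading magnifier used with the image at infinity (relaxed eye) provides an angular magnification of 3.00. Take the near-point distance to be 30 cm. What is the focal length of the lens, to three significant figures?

For the image at infinity, M = D/f.
f = D/M = 30/3.0 = 10.000 cm.

10.0 cm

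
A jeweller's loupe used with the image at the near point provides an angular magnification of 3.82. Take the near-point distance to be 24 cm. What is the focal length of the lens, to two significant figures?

8.5 cm

For the image at the near point, M = 1 + D/f.
f = D/(M - 1) = 24/(3.82 - 1) = 8.511 cm.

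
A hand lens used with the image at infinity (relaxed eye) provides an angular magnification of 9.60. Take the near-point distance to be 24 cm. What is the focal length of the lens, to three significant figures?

2.50 cm

For the image at infinity, M = D/f.
f = D/M = 24/9.6 = 2.500 cm.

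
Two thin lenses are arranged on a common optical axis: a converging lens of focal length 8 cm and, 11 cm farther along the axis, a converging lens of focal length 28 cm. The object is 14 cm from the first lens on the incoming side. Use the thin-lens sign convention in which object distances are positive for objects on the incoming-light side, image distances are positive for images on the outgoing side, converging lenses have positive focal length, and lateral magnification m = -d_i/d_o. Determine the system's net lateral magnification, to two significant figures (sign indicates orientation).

Applying the thin-lens equation to the first lens, 1/8 = 1/14 + 1/d_i1, which gives d_i1 = 18.667 cm.
Its lateral magnification is m_1 = -d_i1/d_o1 = -(18.667)/14 = -1.3333.
Since 18.667 cm > 11 cm, the first image lies past the second lens and serves as a virtual object: d_o2 = L - d_i1 = -7.667 cm.
Applying the thin-lens equation again with f_2 = 28 cm and d_o2 = -7.667 cm gives d_i2 = 6.019 cm.
m_2 = -(6.019)/(-7.667) = 0.7850.
Total m = m_1 x m_2 = (-1.3333)(0.7850) = -1.0467.

-1.0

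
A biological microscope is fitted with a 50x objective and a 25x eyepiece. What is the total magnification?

The overall magnification of a compound microscope is the product of the objective and eyepiece magnifications:
M = M_obj x M_eye = 50 x 25 = 1250.

1250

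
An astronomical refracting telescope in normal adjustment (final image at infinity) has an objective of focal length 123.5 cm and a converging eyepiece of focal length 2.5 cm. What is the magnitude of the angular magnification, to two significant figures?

|M| = f_obj/|f_eye| = 123.5/2.5 = 49.400.

49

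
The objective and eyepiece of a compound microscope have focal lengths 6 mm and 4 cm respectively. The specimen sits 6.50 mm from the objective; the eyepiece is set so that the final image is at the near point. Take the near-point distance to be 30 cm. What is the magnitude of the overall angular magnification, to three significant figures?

102

Convert to cm: f_obj = 6 mm = 0.6 cm; d_o = 6.50 mm = 0.65 cm.
Objective: 1/d_i = 1/f_obj - 1/d_o = 1/0.6 - 1/0.65 = 0.12821 cm^-1, so d_i = 7.800 cm.
m_obj = -d_i/d_o = -7.800/0.65 = -12.000.
Eyepiece angular magnification (image at near point): M_eye = 1 + D/f_e = 1 + 30/4 = 8.500.
Overall M = m_obj x M_eye = (-12.000)(8.500) = -102.00.
|M| = 102.00.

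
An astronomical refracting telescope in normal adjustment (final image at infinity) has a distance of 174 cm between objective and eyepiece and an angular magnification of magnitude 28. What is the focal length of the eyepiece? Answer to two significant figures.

6.0 cm

In normal adjustment the tube length equals f_obj + f_eye and |M| = f_obj/f_eye.
So f_obj = 28 f_eye and 28 f_eye + f_eye = 174 cm, giving f_eye = 174/29 = 6.000 cm and f_obj = 168.000 cm.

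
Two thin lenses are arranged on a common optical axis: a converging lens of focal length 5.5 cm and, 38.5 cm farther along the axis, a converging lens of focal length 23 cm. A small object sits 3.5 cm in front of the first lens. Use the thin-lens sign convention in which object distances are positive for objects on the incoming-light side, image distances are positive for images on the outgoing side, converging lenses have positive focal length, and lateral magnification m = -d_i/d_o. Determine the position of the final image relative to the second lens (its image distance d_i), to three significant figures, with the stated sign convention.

Applying the thin-lens equation to the first lens, 1/5.5 = 1/3.5 + 1/d_i1, which gives d_i1 = -9.625 cm.
The intermediate image is virtual, 9.625 cm to the left of lens 1, so d_o2 = L - d_i1 = 38.5 - (-9.625) = 48.125 cm.
Applying the thin-lens equation again with f_2 = 23 cm and d_o2 = 48.125 cm gives d_i2 = 44.055 cm.

44.1 cm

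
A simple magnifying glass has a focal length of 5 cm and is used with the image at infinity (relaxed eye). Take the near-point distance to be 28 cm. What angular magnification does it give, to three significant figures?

M = D/f = 28/5 = 5.600.

5.60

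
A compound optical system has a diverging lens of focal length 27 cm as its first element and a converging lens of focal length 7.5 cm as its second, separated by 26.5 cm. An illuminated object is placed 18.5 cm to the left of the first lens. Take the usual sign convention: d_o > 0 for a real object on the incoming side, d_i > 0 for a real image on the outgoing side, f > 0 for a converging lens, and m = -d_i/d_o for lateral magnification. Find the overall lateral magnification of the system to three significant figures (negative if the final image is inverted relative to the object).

First lens: d_i1 = 1/(1/(-27) - 1/18.5) = -10.978 cm.
m_1 = -(-10.978)/18.5 = 0.5934.
The intermediate image is virtual, 10.978 cm to the left of lens 1, so d_o2 = L - d_i1 = 26.5 - (-10.978) = 37.478 cm.
Second lens: d_i2 = 1/(1/7.5 - 1/(37.478)) = 9.376 cm.
m_2 = -(9.376)/(37.478) = -0.2502.
Overall magnification: m = m_1 m_2 = -0.1485.

-0.148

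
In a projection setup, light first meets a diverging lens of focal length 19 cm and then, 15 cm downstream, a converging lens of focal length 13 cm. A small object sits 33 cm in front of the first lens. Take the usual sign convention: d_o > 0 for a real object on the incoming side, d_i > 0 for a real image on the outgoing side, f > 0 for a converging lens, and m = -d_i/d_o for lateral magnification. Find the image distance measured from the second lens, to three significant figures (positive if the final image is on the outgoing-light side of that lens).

Lens 1: 1/d_i1 = 1/f_1 - 1/d_o1 = 1/(-19) - 1/33 = -0.08293 cm^-1, so d_i1 = -12.058 cm.
The intermediate image is virtual, 12.058 cm to the left of lens 1, so d_o2 = L - d_i1 = 15 - (-12.058) = 27.058 cm.
Lens 2: 1/d_i2 = 1/f_2 - 1/d_o2 = 1/13 - 1/(27.058) = 0.03997 cm^-1, so d_i2 = 25.022 cm.

25.0 cm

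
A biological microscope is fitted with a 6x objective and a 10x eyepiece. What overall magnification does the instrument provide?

60

The overall magnification of a compound microscope is the product of the objective and eyepiece magnifications:
M = M_obj x M_eye = 6 x 10 = 60.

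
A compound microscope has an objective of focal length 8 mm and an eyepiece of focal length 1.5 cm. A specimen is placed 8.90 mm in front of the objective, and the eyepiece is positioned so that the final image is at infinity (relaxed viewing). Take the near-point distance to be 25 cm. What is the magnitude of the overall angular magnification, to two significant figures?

Convert to cm: f_obj = 8 mm = 0.8 cm; d_o = 8.90 mm = 0.89 cm.
Objective: 1/d_i = 1/f_obj - 1/d_o = 1/0.8 - 1/0.89 = 0.12640 cm^-1, so d_i = 7.911 cm.
m_obj = -d_i/d_o = -7.911/0.89 = -8.889.
Eyepiece angular magnification (image at infinity): M_eye = D/f_e = 25/1.5 = 16.667.
Overall M = m_obj x M_eye = (-8.889)(16.667) = -148.15.
|M| = 148.15.

150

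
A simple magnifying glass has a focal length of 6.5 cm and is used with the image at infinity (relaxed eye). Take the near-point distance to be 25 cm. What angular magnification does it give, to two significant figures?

M = D/f = 25/6.5 = 3.846.

3.8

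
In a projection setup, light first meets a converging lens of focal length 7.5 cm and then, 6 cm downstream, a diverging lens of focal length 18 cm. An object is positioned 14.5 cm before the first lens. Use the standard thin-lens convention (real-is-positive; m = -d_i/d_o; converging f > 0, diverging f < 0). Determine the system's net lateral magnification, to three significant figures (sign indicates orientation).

Lens 1: 1/d_i1 = 1/f_1 - 1/d_o1 = 1/7.5 - 1/14.5 = 0.06437 cm^-1, so d_i1 = 15.536 cm.
m_1 = -(15.536)/14.5 = -1.0714.
Since 15.536 cm > 6 cm, the first image lies past the second lens and serves as a virtual object: d_o2 = L - d_i1 = -9.536 cm.
Lens 2: 1/d_i2 = 1/f_2 - 1/d_o2 = 1/(-18) - 1/(-9.536) = 0.04931 cm^-1, so d_i2 = 20.278 cm.
m_2 = -(20.278)/(-9.536) = 2.1266.
The system's lateral magnification is m_1 m_2 = (-1.0714)(2.1266) = -2.2785.

-2.28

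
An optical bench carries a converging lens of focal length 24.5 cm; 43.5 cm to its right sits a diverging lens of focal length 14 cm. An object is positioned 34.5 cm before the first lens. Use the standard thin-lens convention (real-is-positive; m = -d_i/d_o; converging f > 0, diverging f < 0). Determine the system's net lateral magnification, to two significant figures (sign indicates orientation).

1.3

Applying the thin-lens equation to the first lens, 1/24.5 = 1/34.5 + 1/d_i1, which gives d_i1 = 84.525 cm.
Its lateral magnification is m_1 = -d_i1/d_o1 = -(84.525)/34.5 = -2.4500.
Since 84.525 cm > 43.5 cm, the first image lies past the second lens and serves as a virtual object: d_o2 = L - d_i1 = -41.025 cm.
Applying the thin-lens equation again with f_2 = -14 cm and d_o2 = -41.025 cm gives d_i2 = -21.253 cm.
m_2 = -(-21.253)/(-41.025) = -0.5180.
Total m = m_1 x m_2 = (-2.4500)(-0.5180) = 1.2692.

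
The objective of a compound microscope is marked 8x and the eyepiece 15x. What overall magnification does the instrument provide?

The overall magnification of a compound microscope is the product of the objective and eyepiece magnifications:
M = M_obj x M_eye = 8 x 15 = 120.

120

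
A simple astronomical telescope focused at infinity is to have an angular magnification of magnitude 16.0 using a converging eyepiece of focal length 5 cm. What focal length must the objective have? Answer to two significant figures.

|M| = f_obj/|f_eye|, so f_obj = |M| x |f_eye| = 16.0 x 5 = 80.000 cm.

80 cm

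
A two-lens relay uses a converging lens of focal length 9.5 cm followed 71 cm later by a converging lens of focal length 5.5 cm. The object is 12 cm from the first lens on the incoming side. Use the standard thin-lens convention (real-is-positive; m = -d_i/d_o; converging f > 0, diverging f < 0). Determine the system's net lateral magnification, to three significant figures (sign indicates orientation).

1.05

Applying the thin-lens equation to the first lens, 1/9.5 = 1/12 + 1/d_i1, which gives d_i1 = 45.600 cm.
Its lateral magnification is m_1 = -d_i1/d_o1 = -(45.600)/12 = -3.8000.
The intermediate image is 45.600 cm to the right of lens 1, so d_o2 = L - d_i1 = 71 - 45.600 = 25.400 cm.
Applying the thin-lens equation again with f_2 = 5.5 cm and d_o2 = 25.400 cm gives d_i2 = 7.020 cm.
m_2 = -(7.020)/(25.400) = -0.2764.
Overall magnification: m = m_1 m_2 = 1.0503.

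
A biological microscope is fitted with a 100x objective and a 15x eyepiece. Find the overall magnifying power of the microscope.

1500

The overall magnification of a compound microscope is the product of the objective and eyepiece magnifications:
M = M_obj x M_eye = 100 x 15 = 1500.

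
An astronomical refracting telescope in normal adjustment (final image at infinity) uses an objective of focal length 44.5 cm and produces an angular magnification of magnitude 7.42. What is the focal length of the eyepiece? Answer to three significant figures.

|M| = f_obj/f_eye, so f_eye = f_obj/|M| = 44.5/7.42 = 5.997 cm.

6.00 cm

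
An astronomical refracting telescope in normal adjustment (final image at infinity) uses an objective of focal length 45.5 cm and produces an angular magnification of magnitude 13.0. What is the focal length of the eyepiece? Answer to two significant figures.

|M| = f_obj/f_eye, so f_eye = f_obj/|M| = 45.5/13.0 = 3.500 cm.

3.5 cm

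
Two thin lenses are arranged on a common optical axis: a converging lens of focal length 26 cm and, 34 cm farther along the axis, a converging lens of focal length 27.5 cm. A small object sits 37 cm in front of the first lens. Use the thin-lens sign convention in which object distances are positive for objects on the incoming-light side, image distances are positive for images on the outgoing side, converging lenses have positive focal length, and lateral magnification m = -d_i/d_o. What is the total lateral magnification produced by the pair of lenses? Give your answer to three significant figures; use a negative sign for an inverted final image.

First lens: d_i1 = 1/(1/26 - 1/37) = 87.455 cm.
m_1 = -(87.455)/37 = -2.3636.
This image would form 87.455 cm past lens 1, i.e. 53.455 cm beyond lens 2, so it is a virtual object for lens 2: d_o2 = 34 - 87.455 = -53.455 cm.
Second lens: d_i2 = 1/(1/27.5 - 1/(-53.455)) = 18.158 cm.
m_2 = -(18.158)/(-53.455) = 0.3397.
The system's lateral magnification is m_1 m_2 = (-2.3636)(0.3397) = -0.8029.

-0.803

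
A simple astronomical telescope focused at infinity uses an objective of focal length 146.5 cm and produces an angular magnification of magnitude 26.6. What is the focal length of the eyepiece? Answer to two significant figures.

5.5 cm

|M| = f_obj/f_eye, so f_eye = f_obj/|M| = 146.5/26.6 = 5.508 cm.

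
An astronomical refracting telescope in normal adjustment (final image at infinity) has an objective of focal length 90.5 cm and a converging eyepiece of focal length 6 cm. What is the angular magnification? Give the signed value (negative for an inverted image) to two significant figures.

-15

M = -f_obj/f_eye = -90.5/(6) = -15.083.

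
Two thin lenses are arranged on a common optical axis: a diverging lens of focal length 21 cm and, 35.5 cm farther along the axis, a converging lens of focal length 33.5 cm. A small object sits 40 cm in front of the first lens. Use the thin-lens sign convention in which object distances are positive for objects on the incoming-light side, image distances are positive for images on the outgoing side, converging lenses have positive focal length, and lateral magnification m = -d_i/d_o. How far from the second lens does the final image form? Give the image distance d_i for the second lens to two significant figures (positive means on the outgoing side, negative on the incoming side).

100 cm

Lens 1: 1/d_i1 = 1/f_1 - 1/d_o1 = 1/(-21) - 1/40 = -0.07262 cm^-1, so d_i1 = -13.770 cm.
With d_i1 < 0 the first image is virtual and lies on the object side; the object distance for lens 2 is d_o2 = 35.5 - (-13.770) = 49.270 cm.
Lens 2: 1/d_i2 = 1/f_2 - 1/d_o2 = 1/33.5 - 1/(49.270) = 0.00955 cm^-1, so d_i2 = 104.661 cm.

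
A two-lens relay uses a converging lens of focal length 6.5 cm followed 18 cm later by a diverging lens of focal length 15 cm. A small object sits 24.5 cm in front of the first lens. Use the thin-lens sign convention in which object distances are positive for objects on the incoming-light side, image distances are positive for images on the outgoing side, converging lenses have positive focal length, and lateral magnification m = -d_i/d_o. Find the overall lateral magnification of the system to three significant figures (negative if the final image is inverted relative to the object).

First lens: d_i1 = 1/(1/6.5 - 1/24.5) = 8.847 cm.
m_1 = -(8.847)/24.5 = -0.3611.
Object distance for lens 2: d_o2 = 18 - 8.847 = 9.153 cm.
Second lens: d_i2 = 1/(1/(-15) - 1/(9.153)) = -5.684 cm.
m_2 = -(-5.684)/(9.153) = 0.6210.
Overall magnification: m = m_1 m_2 = -0.2243.

-0.224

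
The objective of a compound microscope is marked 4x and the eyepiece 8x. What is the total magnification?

The overall magnification of a compound microscope is the product of the objective and eyepiece magnifications:
M = M_obj x M_eye = 4 x 8 = 32.

32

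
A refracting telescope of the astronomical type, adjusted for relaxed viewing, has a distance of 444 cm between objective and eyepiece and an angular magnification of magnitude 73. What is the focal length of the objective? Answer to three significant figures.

438 cm

In normal adjustment the tube length equals f_obj + f_eye and |M| = f_obj/f_eye.
So f_obj = 73 f_eye and 73 f_eye + f_eye = 444 cm, giving f_eye = 444/74 = 6.000 cm and f_obj = 438.000 cm.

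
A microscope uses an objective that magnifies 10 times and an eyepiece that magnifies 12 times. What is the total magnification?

The overall magnification of a compound microscope is the product of the objective and eyepiece magnifications:
M = M_obj x M_eye = 10 x 12 = 120.

120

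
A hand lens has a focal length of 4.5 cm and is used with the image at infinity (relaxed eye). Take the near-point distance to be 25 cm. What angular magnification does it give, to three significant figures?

5.56

M = D/f = 25/4.5 = 5.556.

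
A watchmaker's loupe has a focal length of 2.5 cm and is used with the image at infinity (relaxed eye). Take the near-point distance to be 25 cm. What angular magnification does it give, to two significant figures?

M = D/f = 25/2.5 = 10.000.

10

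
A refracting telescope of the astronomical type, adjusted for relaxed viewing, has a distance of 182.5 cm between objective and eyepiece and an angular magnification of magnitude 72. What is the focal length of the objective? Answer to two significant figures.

In normal adjustment the tube length equals f_obj + f_eye and |M| = f_obj/f_eye.
So f_obj = 72 f_eye and 72 f_eye + f_eye = 182.5 cm, giving f_eye = 182.5/73 = 2.500 cm and f_obj = 180.000 cm.

180 cm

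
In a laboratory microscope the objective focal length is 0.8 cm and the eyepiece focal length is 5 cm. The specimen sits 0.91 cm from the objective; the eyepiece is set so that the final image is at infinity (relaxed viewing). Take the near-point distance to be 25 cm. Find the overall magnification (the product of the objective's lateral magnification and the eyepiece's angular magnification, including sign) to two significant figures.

-36

Objective: 1/d_i = 1/f_obj - 1/d_o = 1/0.8 - 1/0.91 = 0.15110 cm^-1, so d_i = 6.618 cm.
m_obj = -d_i/d_o = -6.618/0.91 = -7.273.
Eyepiece angular magnification (image at infinity): M_eye = D/f_e = 25/5 = 5.000.
Overall M = m_obj x M_eye = (-7.273)(5.000) = -36.36.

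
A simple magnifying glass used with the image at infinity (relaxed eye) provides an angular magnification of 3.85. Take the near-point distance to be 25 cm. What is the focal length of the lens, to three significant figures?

6.49 cm

For the image at infinity, M = D/f.
f = D/M = 25/3.85 = 6.494 cm.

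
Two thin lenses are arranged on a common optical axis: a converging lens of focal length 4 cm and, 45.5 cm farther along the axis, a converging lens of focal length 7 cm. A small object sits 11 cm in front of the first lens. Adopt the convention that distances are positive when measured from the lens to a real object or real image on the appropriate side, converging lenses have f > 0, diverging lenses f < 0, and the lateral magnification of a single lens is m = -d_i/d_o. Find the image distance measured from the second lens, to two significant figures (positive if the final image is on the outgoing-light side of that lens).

8.5 cm

Applying the thin-lens equation to the first lens, 1/4 = 1/11 + 1/d_i1, which gives d_i1 = 6.286 cm.
Object distance for lens 2: d_o2 = 45.5 - 6.286 = 39.214 cm.
Applying the thin-lens equation again with f_2 = 7 cm and d_o2 = 39.214 cm gives d_i2 = 8.521 cm.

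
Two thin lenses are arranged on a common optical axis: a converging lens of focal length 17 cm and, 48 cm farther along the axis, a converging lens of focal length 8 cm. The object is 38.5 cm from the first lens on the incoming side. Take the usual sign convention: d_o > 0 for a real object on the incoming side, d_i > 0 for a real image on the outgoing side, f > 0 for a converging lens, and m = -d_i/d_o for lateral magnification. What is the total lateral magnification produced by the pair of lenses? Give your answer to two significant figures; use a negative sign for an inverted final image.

Lens 1: 1/d_i1 = 1/f_1 - 1/d_o1 = 1/17 - 1/38.5 = 0.03285 cm^-1, so d_i1 = 30.442 cm.
m_1 = -(30.442)/38.5 = -0.7907.
The intermediate image is 30.442 cm to the right of lens 1, so d_o2 = L - d_i1 = 48 - 30.442 = 17.558 cm.
Lens 2: 1/d_i2 = 1/f_2 - 1/d_o2 = 1/8 - 1/(17.558) = 0.06805 cm^-1, so d_i2 = 14.696 cm.
m_2 = -(14.696)/(17.558) = -0.8370.
Total m = m_1 x m_2 = (-0.7907)(-0.8370) = 0.6618.

0.66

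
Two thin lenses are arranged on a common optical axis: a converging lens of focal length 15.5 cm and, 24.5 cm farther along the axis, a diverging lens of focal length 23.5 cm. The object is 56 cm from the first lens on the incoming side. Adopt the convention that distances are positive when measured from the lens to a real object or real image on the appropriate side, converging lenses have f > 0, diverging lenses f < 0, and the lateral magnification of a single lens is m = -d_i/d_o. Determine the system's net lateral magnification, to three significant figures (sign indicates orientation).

Applying the thin-lens equation to the first lens, 1/15.5 = 1/56 + 1/d_i1, which gives d_i1 = 21.432 cm.
Its lateral magnification is m_1 = -d_i1/d_o1 = -(21.432)/56 = -0.3827.
That image sits 3.068 cm in front of the second lens, so d_o2 = 3.068 cm.
Applying the thin-lens equation again with f_2 = -23.5 cm and d_o2 = 3.068 cm gives d_i2 = -2.714 cm.
m_2 = -(-2.714)/(3.068) = 0.8845.
Overall magnification: m = m_1 m_2 = -0.3385.

-0.339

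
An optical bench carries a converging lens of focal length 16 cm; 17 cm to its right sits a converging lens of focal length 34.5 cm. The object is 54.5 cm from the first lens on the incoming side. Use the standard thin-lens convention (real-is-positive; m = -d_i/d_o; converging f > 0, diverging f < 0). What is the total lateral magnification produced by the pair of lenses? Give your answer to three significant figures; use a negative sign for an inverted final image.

Applying the thin-lens equation to the first lens, 1/16 = 1/54.5 + 1/d_i1, which gives d_i1 = 22.649 cm.
Its lateral magnification is m_1 = -d_i1/d_o1 = -(22.649)/54.5 = -0.4156.
This image would form 22.649 cm past lens 1, i.e. 5.649 cm beyond lens 2, so it is a virtual object for lens 2: d_o2 = 17 - 22.649 = -5.649 cm.
Applying the thin-lens equation again with f_2 = 34.5 cm and d_o2 = -5.649 cm gives d_i2 = 4.854 cm.
m_2 = -(4.854)/(-5.649) = 0.8593.
Total m = m_1 x m_2 = (-0.4156)(0.8593) = -0.3571.

-0.357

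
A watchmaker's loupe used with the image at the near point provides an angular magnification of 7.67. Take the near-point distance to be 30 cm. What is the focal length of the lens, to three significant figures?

4.50 cm

For the image at the near point, M = 1 + D/f.
f = D/(M - 1) = 30/(7.67 - 1) = 4.498 cm.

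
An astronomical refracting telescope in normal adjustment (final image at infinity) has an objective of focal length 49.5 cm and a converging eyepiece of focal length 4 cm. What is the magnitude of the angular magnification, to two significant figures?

12

|M| = f_obj/|f_eye| = 49.5/4 = 12.375.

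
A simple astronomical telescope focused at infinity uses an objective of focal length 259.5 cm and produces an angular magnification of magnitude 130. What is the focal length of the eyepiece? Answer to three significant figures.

|M| = f_obj/f_eye, so f_eye = f_obj/|M| = 259.5/130.0 = 1.996 cm.

2.00 cm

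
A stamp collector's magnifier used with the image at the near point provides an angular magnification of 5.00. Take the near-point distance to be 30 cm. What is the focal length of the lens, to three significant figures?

7.50 cm

For the image at the near point, M = 1 + D/f.
f = D/(M - 1) = 30/(5.0 - 1) = 7.500 cm.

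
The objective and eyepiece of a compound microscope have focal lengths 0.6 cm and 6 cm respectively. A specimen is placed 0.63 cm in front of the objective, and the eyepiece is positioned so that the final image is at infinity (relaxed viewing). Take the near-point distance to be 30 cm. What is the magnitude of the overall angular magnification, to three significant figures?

Objective: 1/d_i = 1/f_obj - 1/d_o = 1/0.6 - 1/0.63 = 0.07937 cm^-1, so d_i = 12.600 cm.
m_obj = -d_i/d_o = -12.600/0.63 = -20.000.
Eyepiece angular magnification (image at infinity): M_eye = D/f_e = 30/6 = 5.000.
Overall M = m_obj x M_eye = (-20.000)(5.000) = -100.00.
|M| = 100.00.

100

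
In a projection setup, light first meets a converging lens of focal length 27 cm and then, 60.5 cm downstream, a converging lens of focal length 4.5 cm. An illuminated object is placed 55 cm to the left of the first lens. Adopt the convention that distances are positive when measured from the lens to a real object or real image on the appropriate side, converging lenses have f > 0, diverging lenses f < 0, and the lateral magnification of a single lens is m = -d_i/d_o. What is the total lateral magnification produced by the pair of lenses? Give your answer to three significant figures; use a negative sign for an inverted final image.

1.46

Applying the thin-lens equation to the first lens, 1/27 = 1/55 + 1/d_i1, which gives d_i1 = 53.036 cm.
Its lateral magnification is m_1 = -d_i1/d_o1 = -(53.036)/55 = -0.9643.
The intermediate image is 53.036 cm to the right of lens 1, so d_o2 = L - d_i1 = 60.5 - 53.036 = 7.464 cm.
Applying the thin-lens equation again with f_2 = 4.5 cm and d_o2 = 7.464 cm gives d_i2 = 11.331 cm.
m_2 = -(11.331)/(7.464) = -1.5181.
Total m = m_1 x m_2 = (-0.9643)(-1.5181) = 1.4639.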